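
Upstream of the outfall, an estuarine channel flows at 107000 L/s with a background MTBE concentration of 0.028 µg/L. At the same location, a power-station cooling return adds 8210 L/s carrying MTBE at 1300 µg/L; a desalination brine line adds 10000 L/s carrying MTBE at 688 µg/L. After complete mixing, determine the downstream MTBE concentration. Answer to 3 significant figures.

140 µg/L

After mixing, C = (107000·0.02800 + 8210·1300 + 10000·688.0) / 125200 = 17560000/125200 = 140.2 µg/L.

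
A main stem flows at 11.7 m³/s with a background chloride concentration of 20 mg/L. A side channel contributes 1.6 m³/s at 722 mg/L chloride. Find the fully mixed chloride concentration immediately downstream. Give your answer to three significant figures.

After mixing, C = (11.70·20.00 + 1.600·722.0) / 13.30 = 1389/13.30 = 104.5 mg/L.

104 mg/L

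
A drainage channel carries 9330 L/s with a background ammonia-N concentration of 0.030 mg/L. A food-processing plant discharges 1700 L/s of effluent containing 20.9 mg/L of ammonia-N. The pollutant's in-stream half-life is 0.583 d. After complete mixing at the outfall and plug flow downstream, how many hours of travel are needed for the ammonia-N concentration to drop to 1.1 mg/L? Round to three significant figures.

21.8 h

Flow-weighted average: C = (9330·0.03000 + 1700·20.90) / 11030 = 35810/11030 = 3.247 mg/L.
Half-life 0.583 d → k = ln 2 / 0.583 = 1.189 d⁻¹.
3.247·exp(−k·t) = 1.1 → t = ln(3.247/1.1)/k = 78650 s = 21.85 h.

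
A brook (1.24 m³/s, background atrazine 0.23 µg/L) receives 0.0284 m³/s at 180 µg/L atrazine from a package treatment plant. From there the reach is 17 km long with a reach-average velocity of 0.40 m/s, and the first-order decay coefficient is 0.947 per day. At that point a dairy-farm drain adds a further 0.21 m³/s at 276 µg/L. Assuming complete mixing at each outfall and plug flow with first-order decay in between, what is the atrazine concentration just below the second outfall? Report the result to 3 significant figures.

41.5 µg/L

Conservation of mass: C = (1.240·0.2300 + 0.02840·180.0) / 1.268 = 5.397/1.268 = 4.255 µg/L; combined flow 1.268 m³/s.
Travel time t = 17·1000 / 0.40 = 42500 s = 11.81 h.
First-order decay: C = 4.255·exp(−k·t) = 4.255·0.6276 = 2.671 µg/L.
Second outfall: C = (1.268·2.671 + 0.2100·276.0)/1.478 = 41.50 µg/L.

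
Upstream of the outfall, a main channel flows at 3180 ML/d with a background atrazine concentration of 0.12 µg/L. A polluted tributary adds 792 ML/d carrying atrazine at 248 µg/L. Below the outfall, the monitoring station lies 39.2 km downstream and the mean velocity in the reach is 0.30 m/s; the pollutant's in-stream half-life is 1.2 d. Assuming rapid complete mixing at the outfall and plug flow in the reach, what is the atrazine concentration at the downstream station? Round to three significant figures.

Mixed concentration C = ΣQC/ΣQ = (3180·0.1200 + 792.0·248.0) / 3972 = 196800/3972 = 49.55 µg/L.
Travel time t = 39.2·1000 / 0.30 = 130700 s = 36.30 h.
Half-life 1.2 d → k = ln 2 / 1.2 = 0.5776 d⁻¹.
First-order decay: C = 49.55·exp(−k·t) = 49.55·0.4175 = 20.68 µg/L.

20.7 µg/L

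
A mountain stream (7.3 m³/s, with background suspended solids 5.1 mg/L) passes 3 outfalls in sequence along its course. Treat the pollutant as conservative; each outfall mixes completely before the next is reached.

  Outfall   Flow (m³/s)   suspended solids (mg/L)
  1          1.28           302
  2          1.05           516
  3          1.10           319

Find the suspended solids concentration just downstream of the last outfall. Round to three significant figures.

After outfall 1: Q = 7.300 + 1.280 = 8.580 m³/s; C = (7.300·5.100 + 1.280·302.0)/8.580 = 49.39 mg/L.
After outfall 2: Q = 8.580 + 1.050 = 9.630 m³/s; C = (8.580·49.39 + 1.050·516.0)/9.630 = 100.3 mg/L.
After outfall 3: Q = 9.630 + 1.100 = 10.73 m³/s; C = (9.630·100.3 + 1.100·319.0)/10.73 = 122.7 mg/L.

123 mg/L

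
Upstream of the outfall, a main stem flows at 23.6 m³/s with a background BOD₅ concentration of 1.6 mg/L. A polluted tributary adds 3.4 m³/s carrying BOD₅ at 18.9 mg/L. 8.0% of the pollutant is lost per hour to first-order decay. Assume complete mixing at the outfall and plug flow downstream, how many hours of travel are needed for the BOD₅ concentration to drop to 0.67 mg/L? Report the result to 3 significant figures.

Flow-weighted average: C = (23.60·1.600 + 3.400·18.90) / 27.00 = 102.0/27.00 = 3.779 mg/L.
8.0%/h lost → k = −ln(1 − 0.08) = 0.08338 h⁻¹.
3.779·exp(−k·t) = 0.67 → t = ln(3.779/0.67)/k = 74680 s = 20.75 h.

20.7 h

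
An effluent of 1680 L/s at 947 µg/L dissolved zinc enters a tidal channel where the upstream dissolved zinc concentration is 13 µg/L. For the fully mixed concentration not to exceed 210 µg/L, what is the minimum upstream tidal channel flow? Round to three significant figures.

Set C_mix = 210: (Q·13.00 + 1680·947.0) / (Q + 1680) = 210
→ Q = 1680·(947.0 − 210)/(210 − 13.00) = 6285 L/s.

6290 L/s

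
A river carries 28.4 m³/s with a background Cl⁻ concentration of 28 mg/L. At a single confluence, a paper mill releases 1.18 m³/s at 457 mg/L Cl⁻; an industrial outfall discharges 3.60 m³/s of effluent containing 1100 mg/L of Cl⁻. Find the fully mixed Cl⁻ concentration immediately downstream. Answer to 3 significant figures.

Flow-weighted average: C = (28.40·28.00 + 1.180·457.0 + 3.600·1100) / 33.18 = 5294/33.18 = 159.6 mg/L.

160 mg/L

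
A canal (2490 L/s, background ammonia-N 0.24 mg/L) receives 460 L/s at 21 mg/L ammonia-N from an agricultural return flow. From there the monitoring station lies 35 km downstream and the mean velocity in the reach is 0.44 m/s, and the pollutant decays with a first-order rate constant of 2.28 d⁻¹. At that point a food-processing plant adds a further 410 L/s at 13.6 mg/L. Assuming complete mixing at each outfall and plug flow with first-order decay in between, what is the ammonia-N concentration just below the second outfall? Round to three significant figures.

After mixing, C = (2490·0.2400 + 460.0·21.00) / 2950 = 10260/2950 = 3.477 mg/L; combined flow 2950 L/s.
Travel time t = 35·1000 / 0.44 = 79550 s = 22.10 h.
Applying C = C₀e^(−kt): 3.477 × 0.1226 = 0.4262 mg/L.
Second outfall: C = (2950·0.4262 + 410.0·13.60)/3360 = 2.034 mg/L.

2.03 mg/L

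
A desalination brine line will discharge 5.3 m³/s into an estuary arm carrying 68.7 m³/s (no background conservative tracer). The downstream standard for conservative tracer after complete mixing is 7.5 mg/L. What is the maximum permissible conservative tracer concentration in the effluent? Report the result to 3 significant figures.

105 mg/L

At the limit, (Qr·Cr + Qe·Cₑ)/(Qr + Qe) = 7.5:
Cₑ = (74.00·7.5 − 68.70·0) / 5.300 = 104.7 mg/L.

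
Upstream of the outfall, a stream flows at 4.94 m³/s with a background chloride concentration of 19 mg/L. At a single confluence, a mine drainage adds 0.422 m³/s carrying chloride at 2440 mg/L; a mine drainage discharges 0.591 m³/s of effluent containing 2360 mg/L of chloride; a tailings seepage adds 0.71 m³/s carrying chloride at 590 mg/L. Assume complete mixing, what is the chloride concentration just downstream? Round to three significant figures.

441 mg/L

After mixing, C = (4.940·19.00 + 0.4220·2440 + 0.5910·2360 + 0.7100·590.0) / 6.663 = 2937/6.663 = 440.8 mg/L.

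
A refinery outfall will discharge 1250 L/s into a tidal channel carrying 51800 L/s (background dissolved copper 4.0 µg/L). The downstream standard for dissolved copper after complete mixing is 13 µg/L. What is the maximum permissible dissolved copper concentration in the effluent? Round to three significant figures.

386 µg/L

At the limit, (Qr·Cr + Qe·Cₑ)/(Qr + Qe) = 13:
Cₑ = (53050·13 − 51800·4.000) / 1250 = 386.0 µg/L.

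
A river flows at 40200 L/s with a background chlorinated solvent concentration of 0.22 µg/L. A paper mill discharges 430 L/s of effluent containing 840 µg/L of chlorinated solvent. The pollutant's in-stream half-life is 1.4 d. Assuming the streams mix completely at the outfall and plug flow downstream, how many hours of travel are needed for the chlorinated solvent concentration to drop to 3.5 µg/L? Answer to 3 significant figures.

46.4 h

Mass balance: C = (40200·0.2200 + 430.0·840.0) / 40630 = 370000/40630 = 9.108 µg/L.
Half-life 1.4 d → k = ln 2 / 1.4 = 0.4951 d⁻¹.
9.108·exp(−k·t) = 3.5 → t = ln(9.108/3.5)/k = 166900 s = 46.36 h.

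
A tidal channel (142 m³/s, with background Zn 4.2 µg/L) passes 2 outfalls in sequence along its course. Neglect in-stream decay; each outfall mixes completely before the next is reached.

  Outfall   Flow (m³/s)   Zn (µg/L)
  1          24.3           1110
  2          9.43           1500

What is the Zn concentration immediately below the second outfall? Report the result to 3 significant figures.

After outfall 1: Q = 142.0 + 24.30 = 166.3 m³/s; C = (142.0·4.200 + 24.30·1110)/166.3 = 165.8 µg/L.
After outfall 2: Q = 166.3 + 9.430 = 175.7 m³/s; C = (166.3·165.8 + 9.430·1500)/175.7 = 237.4 µg/L.

237 µg/L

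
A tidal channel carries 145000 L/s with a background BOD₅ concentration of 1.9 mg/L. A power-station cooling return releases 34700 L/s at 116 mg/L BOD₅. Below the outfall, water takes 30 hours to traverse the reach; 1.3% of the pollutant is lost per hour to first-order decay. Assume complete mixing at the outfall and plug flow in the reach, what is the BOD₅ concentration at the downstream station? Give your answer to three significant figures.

Mass balance: C = (145000·1.900 + 34700·116.0) / 179700 = 4301000/179700 = 23.93 mg/L.
1.3%/h lost → k = −ln(1 − 0.013) = 0.01309 h⁻¹.
Decay over the reach: 23.93·exp(−kt) = 23.93·0.6753 = 16.16 mg/L.

16.2 mg/L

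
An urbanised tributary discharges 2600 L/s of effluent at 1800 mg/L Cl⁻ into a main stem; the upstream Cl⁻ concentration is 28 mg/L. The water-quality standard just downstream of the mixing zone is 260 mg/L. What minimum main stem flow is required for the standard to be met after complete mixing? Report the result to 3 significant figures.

Set C_mix = 260: (Q·28.00 + 2600·1800) / (Q + 2600) = 260
→ Q = 2600·(1800 − 260)/(260 − 28.00) = 17260 L/s.

17300 L/s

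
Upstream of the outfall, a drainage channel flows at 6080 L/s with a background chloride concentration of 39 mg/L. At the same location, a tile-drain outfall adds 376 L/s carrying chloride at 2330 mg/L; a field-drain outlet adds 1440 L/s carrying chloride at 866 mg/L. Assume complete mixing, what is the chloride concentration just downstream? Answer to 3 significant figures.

299 mg/L

After mixing, C = (6080·39.00 + 376.0·2330 + 1440·866.0) / 7896 = 2360000/7896 = 298.9 mg/L.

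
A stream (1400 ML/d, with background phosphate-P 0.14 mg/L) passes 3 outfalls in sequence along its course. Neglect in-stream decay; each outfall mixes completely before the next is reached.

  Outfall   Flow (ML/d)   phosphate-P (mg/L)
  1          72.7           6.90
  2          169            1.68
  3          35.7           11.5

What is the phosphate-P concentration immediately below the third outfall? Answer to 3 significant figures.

0.830 mg/L

Outfall 1: combined Q = 1473 ML/d; C = (1400·0.1400 + 72.70·6.900)/1473 = 0.4737 mg/L.
Outfall 2: combined Q = 1642 ML/d; C = (1473·0.4737 + 169.0·1.680)/1642 = 0.5979 mg/L.
Outfall 3: combined Q = 1677 ML/d; C = (1642·0.5979 + 35.70·11.50)/1677 = 0.8299 mg/L.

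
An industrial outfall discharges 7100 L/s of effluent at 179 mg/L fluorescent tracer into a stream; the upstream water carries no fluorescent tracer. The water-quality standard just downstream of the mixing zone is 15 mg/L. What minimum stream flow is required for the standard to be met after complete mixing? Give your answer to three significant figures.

Set C_mix = 15: (Q·0 + 7100·179.0) / (Q + 7100) = 15
→ Q = 7100·(179.0 − 15)/(15 − 0) = 77630 L/s.

77600 L/s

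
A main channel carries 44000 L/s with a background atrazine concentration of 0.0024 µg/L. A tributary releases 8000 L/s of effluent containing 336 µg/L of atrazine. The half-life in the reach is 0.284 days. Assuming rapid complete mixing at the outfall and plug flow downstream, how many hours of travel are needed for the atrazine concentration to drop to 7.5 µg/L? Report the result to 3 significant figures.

Conservation of mass: C = (44000·0.002400 + 8000·336.0) / 52000 = 2688000/52000 = 51.69 µg/L.
Half-life 0.284 d → k = ln 2 / 0.284 = 2.441 d⁻¹.
51.69·exp(−k·t) = 7.5 → t = ln(51.69/7.5)/k = 68340 s = 18.98 h.

19.0 h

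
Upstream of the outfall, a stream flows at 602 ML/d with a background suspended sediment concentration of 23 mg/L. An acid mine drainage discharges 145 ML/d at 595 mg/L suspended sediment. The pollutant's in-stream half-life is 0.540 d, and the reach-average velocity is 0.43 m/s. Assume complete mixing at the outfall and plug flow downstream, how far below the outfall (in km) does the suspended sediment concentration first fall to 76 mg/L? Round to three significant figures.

16.4 km

Mixed concentration C = ΣQC/ΣQ = (602.0·23.00 + 145.0·595.0) / 747.0 = 100100/747.0 = 134.0 mg/L.
Half-life 0.540 d → k = ln 2 / 0.540 = 1.284 d⁻¹.
Set 134.0·exp(−k·t) = 76 → t = ln(134.0/76)/k = 38190 s = 10.61 h.
Distance = v·t = 0.43·38190 = 16420 m = 16.42 km.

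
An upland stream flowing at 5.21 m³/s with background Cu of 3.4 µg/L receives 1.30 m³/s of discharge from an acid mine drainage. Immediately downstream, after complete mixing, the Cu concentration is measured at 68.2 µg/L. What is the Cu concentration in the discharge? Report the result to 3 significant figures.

Mass balance: 5.210·3.400 + 1.300·Cₑ = 6.510·68.20
→ Cₑ = (6.510·68.20 − 5.210·3.400) / 1.300 = 327.9 µg/L.

328 µg/L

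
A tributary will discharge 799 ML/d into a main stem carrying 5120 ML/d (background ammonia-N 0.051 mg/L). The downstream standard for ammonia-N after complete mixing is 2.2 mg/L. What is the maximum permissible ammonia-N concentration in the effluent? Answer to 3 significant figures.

16.0 mg/L

At the limit, (Qr·Cr + Qe·Cₑ)/(Qr + Qe) = 2.2:
Cₑ = (5919·2.2 − 5120·0.05100) / 799.0 = 15.97 mg/L.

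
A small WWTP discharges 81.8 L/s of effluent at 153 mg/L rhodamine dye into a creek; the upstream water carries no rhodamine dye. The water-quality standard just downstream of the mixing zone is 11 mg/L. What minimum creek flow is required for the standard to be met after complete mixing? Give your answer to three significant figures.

1060 L/s

Set C_mix = 11: (Q·0 + 81.80·153.0) / (Q + 81.80) = 11
→ Q = 81.80·(153.0 − 11)/(11 − 0) = 1056 L/s.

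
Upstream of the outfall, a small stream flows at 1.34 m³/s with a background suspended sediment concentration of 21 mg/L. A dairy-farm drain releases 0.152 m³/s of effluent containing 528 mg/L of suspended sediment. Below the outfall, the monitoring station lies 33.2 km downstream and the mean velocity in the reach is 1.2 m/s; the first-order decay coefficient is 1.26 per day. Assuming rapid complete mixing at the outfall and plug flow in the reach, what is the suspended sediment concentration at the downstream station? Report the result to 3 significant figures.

Mixed concentration C = ΣQC/ΣQ = (1.340·21.00 + 0.1520·528.0) / 1.492 = 108.4/1.492 = 72.65 mg/L.
Travel time t = 33.2·1000 / 1.2 = 27670 s = 7.685 h.
Applying C = C₀e^(−kt): 72.65 × 0.6680 = 48.53 mg/L.

48.5 mg/L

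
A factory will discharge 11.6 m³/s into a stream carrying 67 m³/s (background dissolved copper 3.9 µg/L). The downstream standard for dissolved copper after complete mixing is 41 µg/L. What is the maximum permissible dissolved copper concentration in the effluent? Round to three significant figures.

255 µg/L

At the limit, (Qr·Cr + Qe·Cₑ)/(Qr + Qe) = 41:
Cₑ = (78.60·41 − 67.00·3.900) / 11.60 = 255.3 µg/L.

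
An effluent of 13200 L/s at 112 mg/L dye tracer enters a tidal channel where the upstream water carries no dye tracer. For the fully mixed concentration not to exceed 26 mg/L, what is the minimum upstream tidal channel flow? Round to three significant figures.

43700 L/s

Set C_mix = 26: (Q·0 + 13200·112.0) / (Q + 13200) = 26
→ Q = 13200·(112.0 − 26)/(26 − 0) = 43660 L/s.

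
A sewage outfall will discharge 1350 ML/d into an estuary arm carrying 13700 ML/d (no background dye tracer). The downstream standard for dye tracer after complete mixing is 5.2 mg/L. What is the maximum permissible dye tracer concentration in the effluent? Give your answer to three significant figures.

58.0 mg/L

At the limit, (Qr·Cr + Qe·Cₑ)/(Qr + Qe) = 5.2:
Cₑ = (15050·5.2 − 13700·0) / 1350 = 57.97 mg/L.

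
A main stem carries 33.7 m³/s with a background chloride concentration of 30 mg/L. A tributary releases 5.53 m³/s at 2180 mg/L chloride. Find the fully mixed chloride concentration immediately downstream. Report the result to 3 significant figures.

Conservation of mass: C = (33.70·30.00 + 5.530·2180) / 39.23 = 13070/39.23 = 333.1 mg/L.

333 mg/L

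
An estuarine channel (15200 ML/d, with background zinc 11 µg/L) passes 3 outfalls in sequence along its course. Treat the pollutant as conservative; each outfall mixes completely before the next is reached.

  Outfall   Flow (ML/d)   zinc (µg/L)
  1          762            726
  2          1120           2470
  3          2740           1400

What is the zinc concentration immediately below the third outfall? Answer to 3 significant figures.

Outfall 1: combined Q = 15960 ML/d; C = (15200·11.00 + 762.0·726.0)/15960 = 45.13 µg/L.
Outfall 2: combined Q = 17080 ML/d; C = (15960·45.13 + 1120·2470)/17080 = 204.1 µg/L.
Outfall 3: combined Q = 19820 ML/d; C = (17080·204.1 + 2740·1400)/19820 = 369.4 µg/L.

369 µg/L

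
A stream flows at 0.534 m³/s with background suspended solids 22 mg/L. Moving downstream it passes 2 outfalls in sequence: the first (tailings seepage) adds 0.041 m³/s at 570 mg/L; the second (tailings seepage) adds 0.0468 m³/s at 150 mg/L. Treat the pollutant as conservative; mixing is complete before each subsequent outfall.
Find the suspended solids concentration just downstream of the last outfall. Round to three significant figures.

After outfall 1: Q = 0.5340 + 0.04100 = 0.5750 m³/s; C = (0.5340·22.00 + 0.04100·570.0)/0.5750 = 61.07 mg/L.
After outfall 2: Q = 0.5750 + 0.04680 = 0.6218 m³/s; C = (0.5750·61.07 + 0.04680·150.0)/0.6218 = 67.77 mg/L.

67.8 mg/L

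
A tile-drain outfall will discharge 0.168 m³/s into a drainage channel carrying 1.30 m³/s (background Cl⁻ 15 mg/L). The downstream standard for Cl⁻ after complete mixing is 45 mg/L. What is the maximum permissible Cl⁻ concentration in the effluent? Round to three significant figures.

At the limit, (Qr·Cr + Qe·Cₑ)/(Qr + Qe) = 45:
Cₑ = (1.468·45 − 1.300·15.00) / 0.1680 = 277.1 mg/L.

277 mg/L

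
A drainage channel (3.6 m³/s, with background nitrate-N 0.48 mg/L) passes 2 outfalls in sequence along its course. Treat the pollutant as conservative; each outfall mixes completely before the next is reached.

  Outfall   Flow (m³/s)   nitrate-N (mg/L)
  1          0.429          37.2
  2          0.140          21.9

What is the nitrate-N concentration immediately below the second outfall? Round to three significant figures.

After outfall 1: Q = 3.600 + 0.4290 = 4.029 m³/s; C = (3.600·0.4800 + 0.4290·37.20)/4.029 = 4.390 mg/L.
After outfall 2: Q = 4.029 + 0.1400 = 4.169 m³/s; C = (4.029·4.390 + 0.1400·21.90)/4.169 = 4.978 mg/L.

4.98 mg/L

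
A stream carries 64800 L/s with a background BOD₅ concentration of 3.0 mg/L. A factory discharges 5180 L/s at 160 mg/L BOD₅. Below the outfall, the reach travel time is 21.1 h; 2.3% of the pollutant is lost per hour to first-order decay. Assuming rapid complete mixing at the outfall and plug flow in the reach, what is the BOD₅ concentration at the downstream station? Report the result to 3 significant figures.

After mixing, C = (64800·3.000 + 5180·160.0) / 69980 = 1023000/69980 = 14.62 mg/L.
2.3%/h lost → k = −ln(1 − 0.023) = 0.02327 h⁻¹.
Applying C = C₀e^(−kt): 14.62 × 0.6120 = 8.949 mg/L.

8.95 mg/L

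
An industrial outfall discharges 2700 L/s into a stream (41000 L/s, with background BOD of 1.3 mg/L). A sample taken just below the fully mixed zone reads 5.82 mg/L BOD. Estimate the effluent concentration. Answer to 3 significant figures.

74.5 mg/L

Mass balance: 41000·1.300 + 2700·Cₑ = 43700·5.820
→ Cₑ = (43700·5.820 − 41000·1.300) / 2700 = 74.46 mg/L.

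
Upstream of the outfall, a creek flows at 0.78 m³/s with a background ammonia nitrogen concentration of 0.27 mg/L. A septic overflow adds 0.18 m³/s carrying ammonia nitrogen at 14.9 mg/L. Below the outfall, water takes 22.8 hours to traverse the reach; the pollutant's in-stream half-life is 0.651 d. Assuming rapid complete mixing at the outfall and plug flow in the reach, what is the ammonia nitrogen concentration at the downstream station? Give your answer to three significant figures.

1.10 mg/L

Mixed concentration C = ΣQC/ΣQ = (0.7800·0.2700 + 0.1800·14.90) / 0.9600 = 2.893/0.9600 = 3.013 mg/L.
Half-life 0.651 d → k = ln 2 / 0.651 = 1.065 d⁻¹.
First-order decay: C = 3.013·exp(−k·t) = 3.013·0.3637 = 1.096 mg/L.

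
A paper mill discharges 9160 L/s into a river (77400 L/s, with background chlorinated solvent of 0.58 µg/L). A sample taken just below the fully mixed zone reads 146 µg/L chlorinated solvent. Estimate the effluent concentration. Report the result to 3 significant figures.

1370 µg/L

Mass balance: 77400·0.5800 + 9160·Cₑ = 86560·146.0
→ Cₑ = (86560·146.0 − 77400·0.5800) / 9160 = 1375 µg/L.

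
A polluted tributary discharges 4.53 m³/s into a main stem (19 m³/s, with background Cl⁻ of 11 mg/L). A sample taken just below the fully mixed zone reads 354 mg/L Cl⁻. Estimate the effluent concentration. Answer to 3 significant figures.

1790 mg/L

Mass balance: 19.00·11.00 + 4.530·Cₑ = 23.53·354.0
→ Cₑ = (23.53·354.0 − 19.00·11.00) / 4.530 = 1793 mg/L.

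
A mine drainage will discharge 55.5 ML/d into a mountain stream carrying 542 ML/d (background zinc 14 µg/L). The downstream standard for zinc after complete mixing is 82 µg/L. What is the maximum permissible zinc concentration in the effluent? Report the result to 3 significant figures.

At the limit, (Qr·Cr + Qe·Cₑ)/(Qr + Qe) = 82:
Cₑ = (597.5·82 − 542.0·14.00) / 55.50 = 746.1 µg/L.

746 µg/L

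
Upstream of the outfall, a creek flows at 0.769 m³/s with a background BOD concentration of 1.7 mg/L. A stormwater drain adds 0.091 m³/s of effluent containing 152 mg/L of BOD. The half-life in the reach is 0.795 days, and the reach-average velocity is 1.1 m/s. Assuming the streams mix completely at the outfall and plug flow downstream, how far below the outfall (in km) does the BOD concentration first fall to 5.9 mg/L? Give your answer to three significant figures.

119 km

Mixed concentration C = ΣQC/ΣQ = (0.7690·1.700 + 0.09100·152.0) / 0.8600 = 15.14/0.8600 = 17.60 mg/L.
Half-life 0.795 d → k = ln 2 / 0.795 = 0.8719 d⁻¹.
Set 17.60·exp(−k·t) = 5.9 → t = ln(17.60/5.9)/k = 108300 s = 30.09 h.
Distance = v·t = 1.1·108300 = 119200 m = 119.2 km.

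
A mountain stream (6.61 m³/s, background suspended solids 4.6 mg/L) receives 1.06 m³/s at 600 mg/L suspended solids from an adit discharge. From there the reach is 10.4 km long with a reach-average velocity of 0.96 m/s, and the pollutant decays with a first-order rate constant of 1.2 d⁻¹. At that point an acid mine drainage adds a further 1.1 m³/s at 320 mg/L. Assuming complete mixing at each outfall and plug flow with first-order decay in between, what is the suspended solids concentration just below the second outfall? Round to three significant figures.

106 mg/L

Conservation of mass: C = (6.610·4.600 + 1.060·600.0) / 7.670 = 666.4/7.670 = 86.88 mg/L; combined flow 7.670 m³/s.
Travel time t = 10.4·1000 / 0.96 = 10830 s = 3.009 h.
After decay, C = 86.88 × e^(−kt) = 86.88 × 0.8603 = 74.75 mg/L.
Second outfall: C = (7.670·74.75 + 1.100·320.0)/8.770 = 105.5 mg/L.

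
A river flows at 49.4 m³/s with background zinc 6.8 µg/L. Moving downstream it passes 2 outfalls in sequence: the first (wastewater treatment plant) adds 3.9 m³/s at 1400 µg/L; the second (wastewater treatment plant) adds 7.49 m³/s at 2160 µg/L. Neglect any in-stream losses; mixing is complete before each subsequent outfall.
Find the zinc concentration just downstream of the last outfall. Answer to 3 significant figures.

361 µg/L

Below outfall 1: Q → 53.30 m³/s, C = (49.40·6.800 + 3.900·1400)/53.30 = 108.7 µg/L.
Below outfall 2: Q → 60.79 m³/s, C = (53.30·108.7 + 7.490·2160)/60.79 = 361.5 µg/L.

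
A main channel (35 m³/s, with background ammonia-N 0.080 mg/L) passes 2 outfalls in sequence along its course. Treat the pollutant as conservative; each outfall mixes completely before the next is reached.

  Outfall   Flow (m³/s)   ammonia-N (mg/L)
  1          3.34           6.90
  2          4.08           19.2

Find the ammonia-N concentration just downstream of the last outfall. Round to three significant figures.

2.46 mg/L

After outfall 1: Q = 35.00 + 3.340 = 38.34 m³/s; C = (35.00·0.08000 + 3.340·6.900)/38.34 = 0.6741 mg/L.
After outfall 2: Q = 38.34 + 4.080 = 42.42 m³/s; C = (38.34·0.6741 + 4.080·19.20)/42.42 = 2.456 mg/L.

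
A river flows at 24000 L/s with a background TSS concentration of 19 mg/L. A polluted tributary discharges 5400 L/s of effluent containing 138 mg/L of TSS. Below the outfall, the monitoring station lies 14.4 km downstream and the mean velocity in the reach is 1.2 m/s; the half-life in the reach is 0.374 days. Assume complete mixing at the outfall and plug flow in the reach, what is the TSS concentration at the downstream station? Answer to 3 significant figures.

31.6 mg/L

Conservation of mass: C = (24000·19.00 + 5400·138.0) / 29400 = 1201000/29400 = 40.86 mg/L.
Travel time t = 14.4·1000 / 1.2 = 12000 s = 3.333 h.
Half-life 0.374 d → k = ln 2 / 0.374 = 1.853 d⁻¹.
Decay over the reach: 40.86·exp(−kt) = 40.86·0.7731 = 31.58 mg/L.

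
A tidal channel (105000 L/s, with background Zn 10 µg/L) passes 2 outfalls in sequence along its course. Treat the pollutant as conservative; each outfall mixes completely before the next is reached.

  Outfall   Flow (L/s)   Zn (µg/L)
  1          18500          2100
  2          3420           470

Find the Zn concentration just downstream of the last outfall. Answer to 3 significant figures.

Below outfall 1: Q → 123500 L/s, C = (105000·10.00 + 18500·2100)/123500 = 323.1 µg/L.
Below outfall 2: Q → 126900 L/s, C = (123500·323.1 + 3420·470.0)/126900 = 327.0 µg/L.

327 µg/L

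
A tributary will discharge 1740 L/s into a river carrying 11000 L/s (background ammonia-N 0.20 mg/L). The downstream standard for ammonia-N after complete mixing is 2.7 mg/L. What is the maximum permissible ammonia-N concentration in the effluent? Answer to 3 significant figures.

At the limit, (Qr·Cr + Qe·Cₑ)/(Qr + Qe) = 2.7:
Cₑ = (12740·2.7 − 11000·0.2000) / 1740 = 18.50 mg/L.

18.5 mg/L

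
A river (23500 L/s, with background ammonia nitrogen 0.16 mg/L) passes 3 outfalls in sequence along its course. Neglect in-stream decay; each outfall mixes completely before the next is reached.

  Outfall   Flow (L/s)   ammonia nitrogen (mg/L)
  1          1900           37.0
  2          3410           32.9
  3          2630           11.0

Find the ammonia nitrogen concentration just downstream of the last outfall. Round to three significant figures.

6.84 mg/L

Outfall 1: combined Q = 25400 L/s; C = (23500·0.1600 + 1900·37.00)/25400 = 2.916 mg/L.
Outfall 2: combined Q = 28810 L/s; C = (25400·2.916 + 3410·32.90)/28810 = 6.465 mg/L.
Outfall 3: combined Q = 31440 L/s; C = (28810·6.465 + 2630·11.00)/31440 = 6.844 mg/L.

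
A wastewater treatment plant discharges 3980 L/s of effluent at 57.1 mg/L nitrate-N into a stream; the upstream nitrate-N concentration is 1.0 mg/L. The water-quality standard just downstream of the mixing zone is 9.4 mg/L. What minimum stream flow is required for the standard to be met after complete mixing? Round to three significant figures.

22600 L/s

Set C_mix = 9.4: (Q·1.000 + 3980·57.10) / (Q + 3980) = 9.4
→ Q = 3980·(57.10 − 9.4)/(9.4 − 1.000) = 22600 L/s.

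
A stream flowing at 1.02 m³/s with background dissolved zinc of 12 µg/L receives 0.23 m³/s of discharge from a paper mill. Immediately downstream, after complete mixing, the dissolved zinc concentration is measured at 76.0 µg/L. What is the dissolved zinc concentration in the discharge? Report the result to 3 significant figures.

Mass balance: 1.020·12.00 + 0.2300·Cₑ = 1.250·76.00
→ Cₑ = (1.250·76.00 − 1.020·12.00) / 0.2300 = 359.8 µg/L.

360 µg/L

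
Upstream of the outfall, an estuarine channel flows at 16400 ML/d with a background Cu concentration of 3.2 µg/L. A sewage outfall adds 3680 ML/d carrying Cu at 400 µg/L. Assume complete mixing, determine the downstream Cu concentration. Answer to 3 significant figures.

Conservation of mass: C = (16400·3.200 + 3680·400.0) / 20080 = 1524000/20080 = 75.92 µg/L.

75.9 µg/L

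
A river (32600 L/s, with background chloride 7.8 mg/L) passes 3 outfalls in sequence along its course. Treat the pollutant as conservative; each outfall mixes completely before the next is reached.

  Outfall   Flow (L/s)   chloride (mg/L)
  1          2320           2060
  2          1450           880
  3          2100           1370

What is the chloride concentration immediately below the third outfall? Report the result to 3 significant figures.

239 mg/L

After outfall 1: Q = 32600 + 2320 = 34920 L/s; C = (32600·7.800 + 2320·2060)/34920 = 144.1 mg/L.
After outfall 2: Q = 34920 + 1450 = 36370 L/s; C = (34920·144.1 + 1450·880.0)/36370 = 173.5 mg/L.
After outfall 3: Q = 36370 + 2100 = 38470 L/s; C = (36370·173.5 + 2100·1370)/38470 = 238.8 mg/L.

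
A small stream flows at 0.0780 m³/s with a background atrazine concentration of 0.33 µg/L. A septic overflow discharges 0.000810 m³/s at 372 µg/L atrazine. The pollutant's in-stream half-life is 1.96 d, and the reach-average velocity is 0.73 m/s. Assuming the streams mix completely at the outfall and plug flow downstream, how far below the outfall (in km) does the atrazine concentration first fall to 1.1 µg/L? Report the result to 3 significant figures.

Mixed concentration C = ΣQC/ΣQ = (0.07800·0.3300 + 0.0008100·372.0) / 0.07881 = 0.3271/0.07881 = 4.150 µg/L.
Half-life 1.96 d → k = ln 2 / 1.96 = 0.3536 d⁻¹.
Set 4.150·exp(−k·t) = 1.1 → t = ln(4.150/1.1)/k = 324400 s = 90.11 h.
Distance = v·t = 0.73·324400 = 236800 m = 236.8 km.

237 km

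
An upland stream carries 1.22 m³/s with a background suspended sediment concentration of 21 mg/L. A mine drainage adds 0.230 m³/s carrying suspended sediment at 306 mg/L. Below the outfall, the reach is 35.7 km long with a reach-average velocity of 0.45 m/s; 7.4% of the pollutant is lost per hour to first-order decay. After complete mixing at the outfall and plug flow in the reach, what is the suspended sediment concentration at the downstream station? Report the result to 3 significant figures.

After mixing, C = (1.220·21.00 + 0.2300·306.0) / 1.450 = 96.00/1.450 = 66.21 mg/L.
Travel time t = 35.7·1000 / 0.45 = 79330 s = 22.04 h.
7.4%/h lost → k = −ln(1 − 0.074) = 0.07688 h⁻¹.
Applying C = C₀e^(−kt): 66.21 × 0.1837 = 12.16 mg/L.

12.2 mg/L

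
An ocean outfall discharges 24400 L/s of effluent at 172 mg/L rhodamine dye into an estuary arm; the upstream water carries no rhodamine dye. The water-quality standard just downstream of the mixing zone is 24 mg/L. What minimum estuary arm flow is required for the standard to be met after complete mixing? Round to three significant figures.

150000 L/s

Set C_mix = 24: (Q·0 + 24400·172.0) / (Q + 24400) = 24
→ Q = 24400·(172.0 − 24)/(24 − 0) = 150500 L/s.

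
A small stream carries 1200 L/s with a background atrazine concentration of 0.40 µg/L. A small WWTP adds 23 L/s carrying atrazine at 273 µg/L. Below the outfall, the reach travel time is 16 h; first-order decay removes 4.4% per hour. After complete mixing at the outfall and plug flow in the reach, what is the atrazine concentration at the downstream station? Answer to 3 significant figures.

2.69 µg/L

Flow-weighted average: C = (1200·0.4000 + 23.00·273.0) / 1223 = 6759/1223 = 5.527 µg/L.
4.4%/h lost → k = −ln(1 − 0.044) = 0.04500 h⁻¹.
First-order decay: C = 5.527·exp(−k·t) = 5.527·0.4868 = 2.690 µg/L.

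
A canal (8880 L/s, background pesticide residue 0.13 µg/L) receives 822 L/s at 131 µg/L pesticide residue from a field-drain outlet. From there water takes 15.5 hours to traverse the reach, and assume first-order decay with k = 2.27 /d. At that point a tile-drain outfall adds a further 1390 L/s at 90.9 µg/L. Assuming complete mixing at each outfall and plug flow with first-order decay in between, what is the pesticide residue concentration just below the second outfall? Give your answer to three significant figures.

Mass balance: C = (8880·0.1300 + 822.0·131.0) / 9702 = 108800/9702 = 11.22 µg/L; combined flow 9702 L/s.
Applying C = C₀e^(−kt): 11.22 × 0.2308 = 2.590 µg/L.
Second outfall: C = (9702·2.590 + 1390·90.90)/11090 = 13.66 µg/L.

13.7 µg/L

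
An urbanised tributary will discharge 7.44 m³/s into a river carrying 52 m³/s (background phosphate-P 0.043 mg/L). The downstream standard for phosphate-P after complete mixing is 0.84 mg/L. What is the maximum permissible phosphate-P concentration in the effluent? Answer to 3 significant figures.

6.41 mg/L

At the limit, (Qr·Cr + Qe·Cₑ)/(Qr + Qe) = 0.84:
Cₑ = (59.44·0.84 − 52.00·0.04300) / 7.440 = 6.410 mg/L.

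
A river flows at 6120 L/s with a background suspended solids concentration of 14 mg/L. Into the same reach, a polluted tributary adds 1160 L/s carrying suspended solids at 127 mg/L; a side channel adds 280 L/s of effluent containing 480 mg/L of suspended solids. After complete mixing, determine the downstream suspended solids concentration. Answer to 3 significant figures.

48.6 mg/L

After mixing, C = (6120·14.00 + 1160·127.0 + 280.0·480.0) / 7560 = 367400/7560 = 48.60 mg/L.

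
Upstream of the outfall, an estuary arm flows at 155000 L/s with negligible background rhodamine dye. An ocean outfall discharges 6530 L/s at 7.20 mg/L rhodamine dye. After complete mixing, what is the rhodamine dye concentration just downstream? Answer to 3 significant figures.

0.291 mg/L

After mixing, C = (155000·0 + 6530·7.200) / 161500 = 47020/161500 = 0.2911 mg/L.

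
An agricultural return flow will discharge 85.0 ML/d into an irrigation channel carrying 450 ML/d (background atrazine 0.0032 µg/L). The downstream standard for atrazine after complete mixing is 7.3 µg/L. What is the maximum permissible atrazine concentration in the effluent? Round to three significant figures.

45.9 µg/L

At the limit, (Qr·Cr + Qe·Cₑ)/(Qr + Qe) = 7.3:
Cₑ = (535.0·7.3 − 450.0·0.003200) / 85.00 = 45.93 µg/L.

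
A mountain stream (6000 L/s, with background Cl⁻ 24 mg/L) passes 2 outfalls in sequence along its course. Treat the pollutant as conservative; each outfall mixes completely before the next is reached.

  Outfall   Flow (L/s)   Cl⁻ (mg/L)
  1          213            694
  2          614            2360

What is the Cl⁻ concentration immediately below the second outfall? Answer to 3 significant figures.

Below outfall 1: Q → 6213 L/s, C = (6000·24.00 + 213.0·694.0)/6213 = 46.97 mg/L.
Below outfall 2: Q → 6827 L/s, C = (6213·46.97 + 614.0·2360)/6827 = 255.0 mg/L.

255 mg/L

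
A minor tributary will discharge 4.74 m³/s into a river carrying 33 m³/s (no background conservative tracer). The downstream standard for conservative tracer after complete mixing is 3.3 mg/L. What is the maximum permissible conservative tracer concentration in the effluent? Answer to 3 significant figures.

26.3 mg/L

At the limit, (Qr·Cr + Qe·Cₑ)/(Qr + Qe) = 3.3:
Cₑ = (37.74·3.3 − 33.00·0) / 4.740 = 26.27 mg/L.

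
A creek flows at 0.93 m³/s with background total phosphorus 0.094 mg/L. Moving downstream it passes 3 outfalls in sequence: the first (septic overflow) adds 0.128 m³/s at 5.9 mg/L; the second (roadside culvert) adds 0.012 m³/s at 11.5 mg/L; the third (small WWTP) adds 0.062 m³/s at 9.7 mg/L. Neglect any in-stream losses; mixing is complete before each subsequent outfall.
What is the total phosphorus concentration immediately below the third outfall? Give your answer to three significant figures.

Below outfall 1: Q → 1.058 m³/s, C = (0.9300·0.09400 + 0.1280·5.900)/1.058 = 0.7964 mg/L.
Below outfall 2: Q → 1.070 m³/s, C = (1.058·0.7964 + 0.01200·11.50)/1.070 = 0.9165 mg/L.
Below outfall 3: Q → 1.132 m³/s, C = (1.070·0.9165 + 0.06200·9.700)/1.132 = 1.398 mg/L.

1.40 mg/L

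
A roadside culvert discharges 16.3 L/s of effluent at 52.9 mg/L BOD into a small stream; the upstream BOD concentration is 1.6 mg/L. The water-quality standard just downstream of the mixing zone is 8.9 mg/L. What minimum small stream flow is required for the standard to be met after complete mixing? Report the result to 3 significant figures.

98.2 L/s

Set C_mix = 8.9: (Q·1.600 + 16.30·52.90) / (Q + 16.30) = 8.9
→ Q = 16.30·(52.90 − 8.9)/(8.9 − 1.600) = 98.25 L/s.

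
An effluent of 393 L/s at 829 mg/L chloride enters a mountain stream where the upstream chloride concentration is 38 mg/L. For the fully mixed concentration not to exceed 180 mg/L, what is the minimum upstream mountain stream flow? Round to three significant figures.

Set C_mix = 180: (Q·38.00 + 393.0·829.0) / (Q + 393.0) = 180
→ Q = 393.0·(829.0 − 180)/(180 − 38.00) = 1796 L/s.

1800 L/s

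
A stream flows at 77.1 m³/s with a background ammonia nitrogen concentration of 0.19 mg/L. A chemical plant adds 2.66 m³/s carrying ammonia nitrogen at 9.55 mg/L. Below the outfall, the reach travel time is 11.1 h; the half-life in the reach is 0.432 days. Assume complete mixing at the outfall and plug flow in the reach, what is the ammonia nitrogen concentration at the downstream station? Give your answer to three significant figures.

Mixed concentration C = ΣQC/ΣQ = (77.10·0.1900 + 2.660·9.550) / 79.76 = 40.05/79.76 = 0.5022 mg/L.
Half-life 0.432 d → k = ln 2 / 0.432 = 1.605 d⁻¹.
First-order decay: C = 0.5022·exp(−k·t) = 0.5022·0.4761 = 0.2391 mg/L.

0.239 mg/L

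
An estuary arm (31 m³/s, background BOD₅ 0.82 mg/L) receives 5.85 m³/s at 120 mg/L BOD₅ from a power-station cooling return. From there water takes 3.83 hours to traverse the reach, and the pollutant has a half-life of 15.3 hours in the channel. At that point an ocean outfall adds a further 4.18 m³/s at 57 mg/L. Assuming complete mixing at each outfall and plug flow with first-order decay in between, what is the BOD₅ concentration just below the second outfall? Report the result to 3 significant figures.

Conservation of mass: C = (31.00·0.8200 + 5.850·120.0) / 36.85 = 727.4/36.85 = 19.74 mg/L; combined flow 36.85 m³/s.
Half-life 15.3 h → k = ln 2 / 15.3 = 0.04530 h⁻¹ = 1.087 d⁻¹.
After decay, C = 19.74 × e^(−kt) = 19.74 × 0.8407 = 16.60 mg/L.
At the second outfall, C = (36.85·16.60 + 4.180·57.00) / (36.85 + 4.180) = 20.71 mg/L.

20.7 mg/L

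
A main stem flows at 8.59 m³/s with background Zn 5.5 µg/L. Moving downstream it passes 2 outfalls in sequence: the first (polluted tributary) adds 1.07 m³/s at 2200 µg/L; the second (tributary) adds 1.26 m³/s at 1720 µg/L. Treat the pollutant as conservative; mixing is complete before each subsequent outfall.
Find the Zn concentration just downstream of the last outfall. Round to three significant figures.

418 µg/L

Below outfall 1: Q → 9.660 m³/s, C = (8.590·5.500 + 1.070·2200)/9.660 = 248.6 µg/L.
Below outfall 2: Q → 10.92 m³/s, C = (9.660·248.6 + 1.260·1720)/10.92 = 418.4 µg/L.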